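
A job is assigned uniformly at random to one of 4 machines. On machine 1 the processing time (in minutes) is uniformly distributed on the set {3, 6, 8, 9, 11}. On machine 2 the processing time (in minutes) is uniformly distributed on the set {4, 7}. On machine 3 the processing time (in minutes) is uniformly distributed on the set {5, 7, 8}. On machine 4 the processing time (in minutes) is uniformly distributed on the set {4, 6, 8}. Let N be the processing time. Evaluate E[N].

E[N | machine 1] = (3+6+8+9+11)/5 = 37/5.
E[N | machine 2] = (4+7)/2 = 11/2.
E[N | machine 3] = (5+7+8)/3 = 20/3.
E[N | machine 4] = (4+6+8)/3 = 6.
E[N] = (1/4)·(37/5) + (1/4)·(11/2) + (1/4)·(20/3) + (1/4)·(6) = 767/120.

767/120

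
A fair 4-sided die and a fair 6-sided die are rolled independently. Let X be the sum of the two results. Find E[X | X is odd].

P(X is odd) = 1/2.
Σ over the event: 3·1/12 + 5·1/6 + 7·1/6 + 9·1/12 = 3.
E[X | X is odd] = (3) / (1/2) = 6.

6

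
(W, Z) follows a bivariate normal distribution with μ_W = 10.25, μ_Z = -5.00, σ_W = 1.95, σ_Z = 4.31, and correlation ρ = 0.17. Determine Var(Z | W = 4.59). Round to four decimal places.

18.0393

Var(Z | W=x) = (1 − ρ²)·σ_Z².
Var(Z | W=4.59) = (4.31)²·(1 − (0.17)²) = 18.5761·0.9711 = 18.0393.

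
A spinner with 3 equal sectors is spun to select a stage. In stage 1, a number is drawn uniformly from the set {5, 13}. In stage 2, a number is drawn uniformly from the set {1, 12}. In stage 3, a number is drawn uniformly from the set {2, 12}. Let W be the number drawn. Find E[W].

E[W | stage 1] = (5+13)/2 = 9.
E[W | stage 2] = (1+12)/2 = 13/2.
E[W | stage 3] = (2+12)/2 = 7.
E[W] = (1/3)·(9) + (1/3)·(13/2) + (1/3)·(7) = 15/2.

15/2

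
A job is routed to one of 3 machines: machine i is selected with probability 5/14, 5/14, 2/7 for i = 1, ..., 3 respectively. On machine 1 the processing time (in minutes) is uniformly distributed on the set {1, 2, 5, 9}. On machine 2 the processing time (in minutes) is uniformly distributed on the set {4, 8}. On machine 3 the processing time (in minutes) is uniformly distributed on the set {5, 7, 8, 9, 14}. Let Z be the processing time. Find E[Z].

E[Z | machine 1] = (1+2+5+9)/4 = 17/4.
E[Z | machine 2] = (4+8)/2 = 6.
E[Z | machine 3] = (5+7+8+9+14)/5 = 43/5.
E[Z] = (5/14)·(17/4) + (5/14)·(6) + (2/7)·(43/5) = 1713/280.

1713/280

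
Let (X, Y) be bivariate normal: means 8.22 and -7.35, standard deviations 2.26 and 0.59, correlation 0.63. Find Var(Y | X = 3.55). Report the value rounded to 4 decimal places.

For a bivariate normal, Var(Y | X=x) = σ_Y²(1 − ρ²).
Var(Y | X=3.55) = (0.59)²·(1 − (0.63)²) = 0.3481·0.6031 = 0.2099.

0.2099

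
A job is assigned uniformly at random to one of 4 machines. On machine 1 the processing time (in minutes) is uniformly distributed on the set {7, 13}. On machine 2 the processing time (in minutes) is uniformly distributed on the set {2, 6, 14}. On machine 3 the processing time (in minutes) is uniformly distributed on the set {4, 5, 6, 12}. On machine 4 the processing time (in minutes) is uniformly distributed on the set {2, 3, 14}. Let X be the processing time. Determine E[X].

365/48

E[X | machine 1] = (7+13)/2 = 10.
E[X | machine 2] = (2+6+14)/3 = 22/3.
E[X | machine 3] = (4+5+6+12)/4 = 27/4.
E[X | machine 4] = (2+3+14)/3 = 19/3.
E[X] = (1/4)·(10) + (1/4)·(22/3) + (1/4)·(27/4) + (1/4)·(19/3) = 365/48.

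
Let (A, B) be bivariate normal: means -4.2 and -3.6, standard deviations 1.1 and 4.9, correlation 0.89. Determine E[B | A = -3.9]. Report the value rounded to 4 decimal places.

-2.4106

E[B | A=x] = μ_B + ρ(σ_B/σ_A)(x − μ_A) for jointly normal variables.
E[B | A=-3.9] = -3.6 + (0.89)·(4.9/1.1)·(-3.9 − (-4.2)) = -3.6 + (3.96455)·(0.3) = -2.4106.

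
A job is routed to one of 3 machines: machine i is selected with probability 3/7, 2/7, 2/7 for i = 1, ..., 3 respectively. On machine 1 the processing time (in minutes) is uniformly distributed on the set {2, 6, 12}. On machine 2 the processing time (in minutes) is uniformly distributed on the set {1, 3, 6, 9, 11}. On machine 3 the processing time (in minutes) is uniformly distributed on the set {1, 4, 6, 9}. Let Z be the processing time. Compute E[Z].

E[Z | machine 1] = (2+6+12)/3 = 20/3.
E[Z | machine 2] = (1+3+6+9+11)/5 = 6.
E[Z | machine 3] = (1+4+6+9)/4 = 5.
E[Z] = (3/7)·(20/3) + (2/7)·(6) + (2/7)·(5) = 6.

6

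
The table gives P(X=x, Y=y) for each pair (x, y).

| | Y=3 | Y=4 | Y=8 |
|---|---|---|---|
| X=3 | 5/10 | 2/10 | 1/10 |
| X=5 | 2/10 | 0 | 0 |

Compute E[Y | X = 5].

3

P(X = 5) = 1/5.
Σ Y·P over the event = 3·(2/10) = 3/5.
E[Y | X = 5] = (3/5) / (1/5) = 3.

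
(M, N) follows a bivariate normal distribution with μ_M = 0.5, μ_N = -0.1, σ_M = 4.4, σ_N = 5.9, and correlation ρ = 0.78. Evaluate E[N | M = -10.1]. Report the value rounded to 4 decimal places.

-11.1866

E[N | M=x] = μ_N + ρ(σ_N/σ_M)(x − μ_M) for jointly normal variables.
E[N | M=-10.1] = -0.1 + (0.78)·(5.9/4.4)·(-10.1 − (0.5)) = -0.1 + (1.04591)·(-10.6) = -11.1866.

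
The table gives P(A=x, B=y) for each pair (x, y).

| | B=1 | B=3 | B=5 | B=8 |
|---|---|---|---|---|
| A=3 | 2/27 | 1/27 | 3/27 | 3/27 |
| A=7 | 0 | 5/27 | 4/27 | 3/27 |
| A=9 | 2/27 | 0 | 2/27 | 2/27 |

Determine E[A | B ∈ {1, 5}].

79/13

P(B ∈ {1, 5}) = 13/27.
Σ A·P over the event = 3·(2/27) + 3·(3/27) + 7·(4/27) + 9·(2/27) + 9·(2/27) = 79/27.
E[A | B ∈ {1, 5}] = (79/27) / (13/27) = 79/13.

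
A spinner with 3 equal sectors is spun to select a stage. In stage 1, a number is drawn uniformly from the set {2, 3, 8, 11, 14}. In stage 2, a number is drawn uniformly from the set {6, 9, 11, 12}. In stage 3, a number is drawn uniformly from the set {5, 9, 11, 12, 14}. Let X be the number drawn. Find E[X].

91/10

E[X | stage 1] = (2+3+8+11+14)/5 = 38/5.
E[X | stage 2] = (6+9+11+12)/4 = 19/2.
E[X | stage 3] = (5+9+11+12+14)/5 = 51/5.
E[X] = (1/3)·(38/5) + (1/3)·(19/2) + (1/3)·(51/5) = 91/10.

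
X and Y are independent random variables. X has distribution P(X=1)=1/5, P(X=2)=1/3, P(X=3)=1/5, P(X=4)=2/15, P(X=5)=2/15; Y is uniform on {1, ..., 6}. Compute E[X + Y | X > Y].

P(X > Y) = 5/18.
Summing (X+Y)·P(x,y) over outcomes with X > Y gives 23/15.
E[X + Y | X > Y] = (23/15) / (5/18) = 138/25.

138/25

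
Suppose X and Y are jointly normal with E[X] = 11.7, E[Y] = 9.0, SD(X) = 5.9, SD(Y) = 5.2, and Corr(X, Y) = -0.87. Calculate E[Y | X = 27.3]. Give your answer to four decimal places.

-2.9618

E[Y | X=x] = μ_Y + ρ(σ_Y/σ_X)(x − μ_X) for jointly normal variables.
E[Y | X=27.3] = 9.0 + (-0.87)·(5.2/5.9)·(27.3 − (11.7)) = 9.0 + (-0.76678)·(15.6) = -2.9618.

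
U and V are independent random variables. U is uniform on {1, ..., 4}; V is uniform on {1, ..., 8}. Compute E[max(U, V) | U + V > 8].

7

P(U + V > 8) = 5/16.
Summing max(U,V)·P(x,y) over outcomes with U + V > 8 gives 35/16.
E[max(U, V) | U + V > 8] = (35/16) / (5/16) = 7.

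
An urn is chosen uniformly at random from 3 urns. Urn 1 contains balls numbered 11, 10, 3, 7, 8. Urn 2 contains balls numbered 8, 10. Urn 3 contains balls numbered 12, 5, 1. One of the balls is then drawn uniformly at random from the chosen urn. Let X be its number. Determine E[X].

38/5

E[X | urn 1] = (11+10+3+7+8)/5 = 39/5.
E[X | urn 2] = (8+10)/2 = 9.
E[X | urn 3] = (12+5+1)/3 = 6.
E[X] = (1/3)·(39/5) + (1/3)·(9) + (1/3)·(6) = 38/5.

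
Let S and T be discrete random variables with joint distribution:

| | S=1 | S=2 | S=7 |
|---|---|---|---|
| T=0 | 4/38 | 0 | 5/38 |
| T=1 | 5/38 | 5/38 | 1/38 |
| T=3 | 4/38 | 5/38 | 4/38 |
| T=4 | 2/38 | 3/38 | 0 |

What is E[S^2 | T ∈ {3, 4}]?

13

P(T ∈ {3, 4}) = 9/19.
Σ S^2·P over the event = 1·(4/38) + 1·(2/38) + 4·(5/38) + 4·(3/38) + 49·(4/38) = 117/19.
E[S^2 | T ∈ {3, 4}] = (117/19) / (9/19) = 13.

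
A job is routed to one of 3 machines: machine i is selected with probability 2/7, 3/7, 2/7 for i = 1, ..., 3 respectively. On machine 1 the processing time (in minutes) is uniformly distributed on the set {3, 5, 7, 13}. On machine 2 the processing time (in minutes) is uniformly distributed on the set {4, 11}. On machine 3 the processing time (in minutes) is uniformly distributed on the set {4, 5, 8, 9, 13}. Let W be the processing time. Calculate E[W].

E[W | machine 1] = (3+5+7+13)/4 = 7.
E[W | machine 2] = (4+11)/2 = 15/2.
E[W | machine 3] = (4+5+8+9+13)/5 = 39/5.
By the law of total expectation,
E[W] = (2/7)·(7) + (3/7)·(15/2) + (2/7)·(39/5) = 521/70.

521/70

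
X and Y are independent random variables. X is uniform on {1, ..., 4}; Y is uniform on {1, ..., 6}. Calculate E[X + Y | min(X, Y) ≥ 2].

P(min(X, Y) ≥ 2) = 5/8.
Summing (X+Y)·P(x,y) over outcomes with min(X, Y) ≥ 2 gives 35/8.
E[X + Y | min(X, Y) ≥ 2] = (35/8) / (5/8) = 7.

7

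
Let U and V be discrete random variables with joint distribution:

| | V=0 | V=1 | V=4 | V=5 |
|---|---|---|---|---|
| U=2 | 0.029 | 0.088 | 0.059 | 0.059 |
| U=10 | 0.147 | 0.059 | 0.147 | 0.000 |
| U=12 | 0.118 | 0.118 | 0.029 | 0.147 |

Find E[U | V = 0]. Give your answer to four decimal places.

P(V = 0) = 0.294.
Σ U·P over the event = 2·(0.029) + 10·(0.147) + 12·(0.118) = 2.944.
E[U | V = 0] = (2.944) / (0.294) = 10.0136.

10.0136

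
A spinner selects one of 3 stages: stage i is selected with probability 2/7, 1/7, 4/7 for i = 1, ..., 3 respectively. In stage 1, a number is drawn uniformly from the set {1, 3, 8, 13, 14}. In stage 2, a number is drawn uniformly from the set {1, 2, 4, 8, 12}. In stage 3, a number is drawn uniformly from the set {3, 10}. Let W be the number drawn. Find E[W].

47/7

E[W | stage 1] = (1+3+8+13+14)/5 = 39/5.
E[W | stage 2] = (1+2+4+8+12)/5 = 27/5.
E[W | stage 3] = (3+10)/2 = 13/2.
E[W] = (2/7)·(39/5) + (1/7)·(27/5) + (4/7)·(13/2) = 47/7.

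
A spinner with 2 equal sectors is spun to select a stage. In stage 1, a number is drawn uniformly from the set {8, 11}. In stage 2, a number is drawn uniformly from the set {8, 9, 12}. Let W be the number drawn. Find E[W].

E[W | stage 1] = (8+11)/2 = 19/2.
E[W | stage 2] = (8+9+12)/3 = 29/3.
By the law of total expectation,
E[W] = (1/2)·(19/2) + (1/2)·(29/3) = 115/12.

115/12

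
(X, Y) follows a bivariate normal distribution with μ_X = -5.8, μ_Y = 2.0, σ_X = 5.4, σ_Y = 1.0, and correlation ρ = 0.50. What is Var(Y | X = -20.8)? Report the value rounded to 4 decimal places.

0.7500

The conditional variance in a bivariate normal is σ_Y²(1 − ρ²), independent of x.
Var(Y | X=-20.8) = (1.0)²·(1 − (0.50)²) = 1·0.75 = 0.7500.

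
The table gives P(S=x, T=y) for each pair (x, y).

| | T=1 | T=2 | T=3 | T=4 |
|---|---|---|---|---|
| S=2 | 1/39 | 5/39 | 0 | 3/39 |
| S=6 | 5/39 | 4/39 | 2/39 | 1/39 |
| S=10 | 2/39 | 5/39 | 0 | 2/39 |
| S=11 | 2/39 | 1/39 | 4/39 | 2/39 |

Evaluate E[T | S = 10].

20/9

P(S = 10) = 3/13.
Σ T·P over the event = 1·(2/39) + 2·(5/39) + 4·(2/39) = 20/39.
E[T | S = 10] = (20/39) / (3/13) = 20/9.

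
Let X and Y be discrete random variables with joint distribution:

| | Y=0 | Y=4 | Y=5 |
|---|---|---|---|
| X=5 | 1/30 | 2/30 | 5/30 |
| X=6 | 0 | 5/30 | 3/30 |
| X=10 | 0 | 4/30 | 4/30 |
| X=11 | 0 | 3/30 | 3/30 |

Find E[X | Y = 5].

P(Y = 5) = 1/2.
Σ X·P over the event = 5·(5/30) + 6·(3/30) + 10·(4/30) + 11·(3/30) = 58/15.
E[X | Y = 5] = (58/15) / (1/2) = 116/15.

116/15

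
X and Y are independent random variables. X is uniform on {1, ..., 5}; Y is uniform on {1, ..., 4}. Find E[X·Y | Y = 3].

9

P(Y = 3) = 1/4.
Summing XY·P(x,y) over outcomes with Y = 3 gives 9/4.
E[X·Y | Y = 3] = (9/4) / (1/4) = 9.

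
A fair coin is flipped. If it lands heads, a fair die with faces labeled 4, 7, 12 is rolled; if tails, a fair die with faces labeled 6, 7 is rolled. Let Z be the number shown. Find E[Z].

85/12

E[Z | heads] = (4+7+12)/3 = 23/3.
E[Z | tails] = (6+7)/2 = 13/2.
E[Z] = (1/2)·(23/3) + (1/2)·(13/2) = 85/12.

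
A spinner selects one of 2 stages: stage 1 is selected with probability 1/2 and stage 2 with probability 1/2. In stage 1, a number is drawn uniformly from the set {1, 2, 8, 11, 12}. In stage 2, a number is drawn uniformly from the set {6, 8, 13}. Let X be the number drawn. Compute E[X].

E[X | stage 1] = (1+2+8+11+12)/5 = 34/5.
E[X | stage 2] = (6+8+13)/3 = 9.
By the law of total expectation,
E[X] = (1/2)·(34/5) + (1/2)·(9) = 79/10.

79/10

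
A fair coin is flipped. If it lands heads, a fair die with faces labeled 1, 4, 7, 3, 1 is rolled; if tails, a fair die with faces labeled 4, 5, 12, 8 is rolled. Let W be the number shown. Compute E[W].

209/40

E[W | heads] = (1+4+7+3+1)/5 = 16/5.
E[W | tails] = (4+5+12+8)/4 = 29/4.
E[W] = (1/2)·(16/5) + (1/2)·(29/4) = 209/40.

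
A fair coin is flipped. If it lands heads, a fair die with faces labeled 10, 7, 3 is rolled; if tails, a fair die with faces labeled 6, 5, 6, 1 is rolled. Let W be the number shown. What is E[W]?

67/12

E[W | heads] = (10+7+3)/3 = 20/3.
E[W | tails] = (6+5+6+1)/4 = 9/2.
By the law of total expectation,
E[W] = (1/2)·(20/3) + (1/2)·(9/2) = 67/12.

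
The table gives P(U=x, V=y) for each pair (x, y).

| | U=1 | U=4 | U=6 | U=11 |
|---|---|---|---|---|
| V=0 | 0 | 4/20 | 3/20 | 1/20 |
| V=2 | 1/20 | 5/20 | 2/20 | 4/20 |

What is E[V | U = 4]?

10/9

P(U = 4) = 9/20.
Σ V·P over the event = 0·(4/20) + 2·(5/20) = 1/2.
E[V | U = 4] = (1/2) / (9/20) = 10/9.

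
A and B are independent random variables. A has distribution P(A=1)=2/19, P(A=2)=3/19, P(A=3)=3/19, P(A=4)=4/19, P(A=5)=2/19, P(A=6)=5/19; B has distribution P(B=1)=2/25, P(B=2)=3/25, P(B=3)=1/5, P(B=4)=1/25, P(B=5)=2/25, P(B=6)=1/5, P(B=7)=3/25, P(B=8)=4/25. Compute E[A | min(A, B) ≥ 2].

P(min(A, B) ≥ 2) = 391/475.
Summing A·P(x,y) over outcomes with min(A, B) ≥ 2 gives 1633/475.
E[A | min(A, B) ≥ 2] = (1633/475) / (391/475) = 71/17.

71/17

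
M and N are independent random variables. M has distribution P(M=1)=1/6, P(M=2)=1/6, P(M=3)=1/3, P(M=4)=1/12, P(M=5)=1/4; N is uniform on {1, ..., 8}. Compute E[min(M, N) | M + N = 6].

23/12

P(M + N = 6) = 1/8.
Summing min(M,N)·P(x,y) over outcomes with M + N = 6 gives 23/96.
E[min(M, N) | M + N = 6] = (23/96) / (1/8) = 23/12.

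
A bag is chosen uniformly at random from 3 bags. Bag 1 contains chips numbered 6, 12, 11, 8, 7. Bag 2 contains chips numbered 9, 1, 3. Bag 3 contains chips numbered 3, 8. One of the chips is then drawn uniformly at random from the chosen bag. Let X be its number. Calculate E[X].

E[X | bag 1] = (6+12+11+8+7)/5 = 44/5.
E[X | bag 2] = (9+1+3)/3 = 13/3.
E[X | bag 3] = (3+8)/2 = 11/2.
By the law of total expectation,
E[X] = (1/3)·(44/5) + (1/3)·(13/3) + (1/3)·(11/2) = 559/90.

559/90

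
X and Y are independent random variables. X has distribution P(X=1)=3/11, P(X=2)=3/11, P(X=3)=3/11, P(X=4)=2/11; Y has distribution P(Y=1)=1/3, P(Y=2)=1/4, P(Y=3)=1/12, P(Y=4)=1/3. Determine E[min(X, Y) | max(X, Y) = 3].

8/5

P(max(X, Y) = 3) = 5/22.
Summing min(X,Y)·P(x,y) over outcomes with max(X, Y) = 3 gives 4/11.
E[min(X, Y) | max(X, Y) = 3] = (4/11) / (5/22) = 8/5.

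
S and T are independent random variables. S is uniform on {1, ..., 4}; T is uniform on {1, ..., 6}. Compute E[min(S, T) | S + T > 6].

29/10

Outcomes with S + T > 6: (1,6), (2,5), (2,6), (3,4), (3,5), (3,6), (4,3), (4,4), (4,5), (4,6), each with probability 1/24.
E[min(S, T) | S + T > 6] = (1 + 2 + 2 + 3 + 3 + 3 + 3 + 4 + 4 + 4) / 10 = 29/10.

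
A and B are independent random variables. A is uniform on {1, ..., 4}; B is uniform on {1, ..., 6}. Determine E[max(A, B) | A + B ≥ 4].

P(A + B ≥ 4) = 7/8.
Summing max(A,B)·P(x,y) over outcomes with A + B ≥ 4 gives 89/24.
E[max(A, B) | A + B ≥ 4] = (89/24) / (7/8) = 89/21.

89/21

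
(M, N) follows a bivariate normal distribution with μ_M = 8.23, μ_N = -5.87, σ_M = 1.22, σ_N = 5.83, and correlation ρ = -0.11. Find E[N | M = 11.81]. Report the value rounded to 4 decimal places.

-7.7518

The regression of N on M has slope ρ·σ_N/σ_M and passes through (μ_M, μ_N).
E[N | M=11.81] = -5.87 + (-0.11)·(5.83/1.22)·(11.81 − (8.23)) = -5.87 + (-0.525656)·(3.58) = -7.7518.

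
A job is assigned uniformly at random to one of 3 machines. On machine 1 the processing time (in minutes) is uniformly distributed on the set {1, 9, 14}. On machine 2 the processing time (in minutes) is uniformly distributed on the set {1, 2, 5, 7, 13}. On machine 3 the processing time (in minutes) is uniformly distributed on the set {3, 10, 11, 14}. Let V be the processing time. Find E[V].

E[V | machine 1] = (1+9+14)/3 = 8.
E[V | machine 2] = (1+2+5+7+13)/5 = 28/5.
E[V | machine 3] = (3+10+11+14)/4 = 19/2.
By the law of total expectation,
E[V] = (1/3)·(8) + (1/3)·(28/5) + (1/3)·(19/2) = 77/10.

77/10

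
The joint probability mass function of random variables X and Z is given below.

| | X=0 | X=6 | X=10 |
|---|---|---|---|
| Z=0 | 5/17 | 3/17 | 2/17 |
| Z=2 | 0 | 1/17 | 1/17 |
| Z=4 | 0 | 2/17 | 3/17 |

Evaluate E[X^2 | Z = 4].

372/5

P(Z = 4) = 5/17.
Σ X^2·P over the event = 36·(2/17) + 100·(3/17) = 372/17.
E[X^2 | Z = 4] = (372/17) / (5/17) = 372/5.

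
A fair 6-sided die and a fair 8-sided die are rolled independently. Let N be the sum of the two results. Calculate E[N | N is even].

P(N is even) = 1/2.
Σ over the event: 2·1/48 + 4·1/16 + 6·5/48 + 8·1/8 + 10·5/48 + 12·1/16 + 14·1/48 = 4.
E[N | N is even] = (4) / (1/2) = 8.

8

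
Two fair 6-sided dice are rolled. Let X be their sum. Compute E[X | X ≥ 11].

34/3

P(X ≥ 11) = 1/12.
Σ over the event: 11·1/18 + 12·1/36 = 17/18.
E[X | X ≥ 11] = (17/18) / (1/12) = 34/3.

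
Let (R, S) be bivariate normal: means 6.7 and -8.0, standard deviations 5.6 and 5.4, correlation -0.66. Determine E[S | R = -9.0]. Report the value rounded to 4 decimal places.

1.9919

The regression of S on R has slope ρ·σ_S/σ_R and passes through (μ_R, μ_S).
E[S | R=-9.0] = -8.0 + (-0.66)·(5.4/5.6)·(-9.0 − (6.7)) = -8.0 + (-0.636429)·(-15.7) = 1.9919.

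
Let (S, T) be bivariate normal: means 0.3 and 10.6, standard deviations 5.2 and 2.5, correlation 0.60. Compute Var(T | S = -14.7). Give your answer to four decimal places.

Var(T | S=x) = (1 − ρ²)·σ_T².
Var(T | S=-14.7) = (2.5)²·(1 − (0.60)²) = 6.25·0.64 = 4.0000.

4.0000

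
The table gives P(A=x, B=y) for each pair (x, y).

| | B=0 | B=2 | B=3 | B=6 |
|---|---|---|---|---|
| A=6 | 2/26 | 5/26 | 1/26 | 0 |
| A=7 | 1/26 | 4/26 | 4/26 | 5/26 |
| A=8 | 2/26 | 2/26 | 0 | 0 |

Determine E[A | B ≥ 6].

P(B ≥ 6) = 5/26.
Σ A·P over the event = 7·(5/26) = 35/26.
E[A | B ≥ 6] = (35/26) / (5/26) = 7.

7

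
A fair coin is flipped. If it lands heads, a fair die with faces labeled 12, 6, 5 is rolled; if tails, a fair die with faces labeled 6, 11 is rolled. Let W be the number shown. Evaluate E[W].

E[W | heads] = (12+6+5)/3 = 23/3.
E[W | tails] = (6+11)/2 = 17/2.
By the law of total expectation,
E[W] = (1/2)·(23/3) + (1/2)·(17/2) = 97/12.

97/12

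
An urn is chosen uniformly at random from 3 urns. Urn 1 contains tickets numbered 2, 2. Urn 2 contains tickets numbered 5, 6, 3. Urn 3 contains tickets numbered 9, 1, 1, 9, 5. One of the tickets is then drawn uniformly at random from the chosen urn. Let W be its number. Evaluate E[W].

35/9

E[W | urn 1] = (2+2)/2 = 2.
E[W | urn 2] = (5+6+3)/3 = 14/3.
E[W | urn 3] = (9+1+1+9+5)/5 = 5.
By the law of total expectation,
E[W] = (1/3)·(2) + (1/3)·(14/3) + (1/3)·(5) = 35/9.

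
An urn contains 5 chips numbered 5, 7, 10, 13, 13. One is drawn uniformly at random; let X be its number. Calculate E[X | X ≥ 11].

P(X ≥ 11) = 2/5.
Σ over the event: 13·2/5 = 26/5.
E[X | X ≥ 11] = (26/5) / (2/5) = 13.

13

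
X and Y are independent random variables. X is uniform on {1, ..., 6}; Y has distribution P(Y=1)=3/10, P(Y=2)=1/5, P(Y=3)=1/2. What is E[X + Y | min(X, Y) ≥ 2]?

47/7

P(min(X, Y) ≥ 2) = 7/12.
Summing (X+Y)·P(x,y) over outcomes with min(X, Y) ≥ 2 gives 47/12.
E[X + Y | min(X, Y) ≥ 2] = (47/12) / (7/12) = 47/7.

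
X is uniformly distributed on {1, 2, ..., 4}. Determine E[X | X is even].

3

Given X is even, X is equally likely to be any of {2, 4}.
E[X | X is even] = (2 + 4) / 2 = 3.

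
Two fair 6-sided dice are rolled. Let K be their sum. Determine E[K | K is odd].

P(K is odd) = 1/2.
Σ over the event: 3·1/18 + 5·1/9 + 7·1/6 + 9·1/9 + 11·1/18 = 7/2.
E[K | K is odd] = (7/2) / (1/2) = 7.

7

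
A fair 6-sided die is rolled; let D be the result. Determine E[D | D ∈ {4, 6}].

P(D ∈ {4, 6}) = 1/3.
Σ over the event: 4·1/6 + 6·1/6 = 5/3.
E[D | D ∈ {4, 6}] = (5/3) / (1/3) = 5.

5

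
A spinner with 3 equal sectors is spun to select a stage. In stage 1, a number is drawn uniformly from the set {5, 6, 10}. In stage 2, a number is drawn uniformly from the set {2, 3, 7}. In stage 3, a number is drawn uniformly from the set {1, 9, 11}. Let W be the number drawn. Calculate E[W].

E[W | stage 1] = (5+6+10)/3 = 7.
E[W | stage 2] = (2+3+7)/3 = 4.
E[W | stage 3] = (1+9+11)/3 = 7.
E[W] = (1/3)·(7) + (1/3)·(4) + (1/3)·(7) = 6.

6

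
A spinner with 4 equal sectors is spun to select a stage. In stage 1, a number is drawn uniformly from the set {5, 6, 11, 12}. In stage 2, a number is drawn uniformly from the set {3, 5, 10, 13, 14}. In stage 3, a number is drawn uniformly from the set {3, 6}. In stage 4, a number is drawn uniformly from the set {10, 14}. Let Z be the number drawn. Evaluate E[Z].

17/2

E[Z | stage 1] = (5+6+11+12)/4 = 17/2.
E[Z | stage 2] = (3+5+10+13+14)/5 = 9.
E[Z | stage 3] = (3+6)/2 = 9/2.
E[Z | stage 4] = (10+14)/2 = 12.
E[Z] = (1/4)·(17/2) + (1/4)·(9) + (1/4)·(9/2) + (1/4)·(12) = 17/2.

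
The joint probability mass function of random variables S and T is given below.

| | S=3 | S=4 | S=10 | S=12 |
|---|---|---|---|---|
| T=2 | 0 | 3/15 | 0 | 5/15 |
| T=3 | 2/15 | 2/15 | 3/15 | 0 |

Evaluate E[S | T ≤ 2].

9

P(T ≤ 2) = 8/15.
Σ S·P over the event = 4·(3/15) + 12·(5/15) = 24/5.
E[S | T ≤ 2] = (24/5) / (8/15) = 9.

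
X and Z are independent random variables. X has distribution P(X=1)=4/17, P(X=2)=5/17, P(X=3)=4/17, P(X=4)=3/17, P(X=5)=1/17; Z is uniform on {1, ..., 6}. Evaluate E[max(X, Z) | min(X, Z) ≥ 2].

P(min(X, Z) ≥ 2) = 65/102.
Summing max(X,Z)·P(x,y) over outcomes with min(X, Z) ≥ 2 gives 93/34.
E[max(X, Z) | min(X, Z) ≥ 2] = (93/34) / (65/102) = 279/65.

279/65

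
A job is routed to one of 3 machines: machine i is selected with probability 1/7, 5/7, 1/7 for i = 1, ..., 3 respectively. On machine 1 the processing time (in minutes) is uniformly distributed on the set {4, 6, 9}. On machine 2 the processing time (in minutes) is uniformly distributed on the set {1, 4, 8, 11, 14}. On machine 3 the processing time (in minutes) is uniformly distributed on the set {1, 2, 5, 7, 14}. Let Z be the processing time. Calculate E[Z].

752/105

E[Z | machine 1] = (4+6+9)/3 = 19/3.
E[Z | machine 2] = (1+4+8+11+14)/5 = 38/5.
E[Z | machine 3] = (1+2+5+7+14)/5 = 29/5.
E[Z] = (1/7)·(19/3) + (5/7)·(38/5) + (1/7)·(29/5) = 752/105.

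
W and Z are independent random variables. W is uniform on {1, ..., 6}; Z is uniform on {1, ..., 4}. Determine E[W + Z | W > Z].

47/7

P(W > Z) = 7/12.
Summing (W+Z)·P(x,y) over outcomes with W > Z gives 47/12.
E[W + Z | W > Z] = (47/12) / (7/12) = 47/7.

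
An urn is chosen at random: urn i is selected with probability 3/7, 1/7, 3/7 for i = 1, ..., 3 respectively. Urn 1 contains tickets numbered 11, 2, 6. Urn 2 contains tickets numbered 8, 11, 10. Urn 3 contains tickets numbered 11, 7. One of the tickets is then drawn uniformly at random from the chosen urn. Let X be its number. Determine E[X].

E[X | urn 1] = (11+2+6)/3 = 19/3.
E[X | urn 2] = (8+11+10)/3 = 29/3.
E[X | urn 3] = (11+7)/2 = 9.
E[X] = (3/7)·(19/3) + (1/7)·(29/3) + (3/7)·(9) = 167/21.

167/21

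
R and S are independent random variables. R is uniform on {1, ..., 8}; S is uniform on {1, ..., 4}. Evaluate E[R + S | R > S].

P(R > S) = 11/16.
Summing (R+S)·P(x,y) over outcomes with R > S gives 87/16.
E[R + S | R > S] = (87/16) / (11/16) = 87/11.

87/11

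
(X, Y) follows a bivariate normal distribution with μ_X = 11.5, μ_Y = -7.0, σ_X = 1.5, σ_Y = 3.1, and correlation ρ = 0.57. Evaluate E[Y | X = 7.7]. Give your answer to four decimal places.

-11.4764

E[Y | X=x] = μ_Y + ρ(σ_Y/σ_X)(x − μ_X) for jointly normal variables.
E[Y | X=7.7] = -7.0 + (0.57)·(3.1/1.5)·(7.7 − (11.5)) = -7.0 + (1.178)·(-3.8) = -11.4764.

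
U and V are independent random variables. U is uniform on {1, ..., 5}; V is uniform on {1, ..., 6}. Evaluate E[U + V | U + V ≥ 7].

25/3

P(U + V ≥ 7) = 1/2.
Summing (U+V)·P(x,y) over outcomes with U + V ≥ 7 gives 25/6.
E[U + V | U + V ≥ 7] = (25/6) / (1/2) = 25/3.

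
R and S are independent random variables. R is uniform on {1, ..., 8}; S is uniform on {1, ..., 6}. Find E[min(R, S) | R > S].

P(R > S) = 9/16.
Summing min(R,S)·P(x,y) over outcomes with R > S gives 77/48.
E[min(R, S) | R > S] = (77/48) / (9/16) = 77/27.

77/27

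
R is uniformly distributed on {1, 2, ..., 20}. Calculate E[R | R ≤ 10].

Given R ≤ 10, R is equally likely to be any of {1, 2, 3, 4, 5, 6, 7, 8, 9, 10}.
E[R | R ≤ 10] = (1 + 2 + 3 + 4 + 5 + 6 + 7 + 8 + 9 + 10) / 10 = 11/2.

11/2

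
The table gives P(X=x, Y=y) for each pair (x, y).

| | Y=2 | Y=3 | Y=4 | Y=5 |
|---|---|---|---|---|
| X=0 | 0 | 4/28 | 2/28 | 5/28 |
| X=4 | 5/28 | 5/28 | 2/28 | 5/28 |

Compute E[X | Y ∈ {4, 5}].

P(Y ∈ {4, 5}) = 1/2.
Σ X·P over the event = 0·(2/28) + 0·(5/28) + 4·(2/28) + 4·(5/28) = 1.
E[X | Y ∈ {4, 5}] = (1) / (1/2) = 2.

2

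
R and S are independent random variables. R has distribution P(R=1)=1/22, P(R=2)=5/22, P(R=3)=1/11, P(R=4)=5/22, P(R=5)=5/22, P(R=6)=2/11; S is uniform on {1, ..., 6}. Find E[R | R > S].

151/32

P(R > S) = 16/33.
Summing R·P(x,y) over outcomes with R > S gives 151/66.
E[R | R > S] = (151/66) / (16/33) = 151/32.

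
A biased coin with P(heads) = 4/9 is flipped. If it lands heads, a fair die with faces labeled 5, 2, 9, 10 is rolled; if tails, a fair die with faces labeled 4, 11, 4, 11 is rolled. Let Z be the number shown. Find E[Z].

127/18

E[Z | heads] = (5+2+9+10)/4 = 13/2.
E[Z | tails] = (4+11+4+11)/4 = 15/2.
E[Z] = (4/9)·(13/2) + (5/9)·(15/2) = 127/18.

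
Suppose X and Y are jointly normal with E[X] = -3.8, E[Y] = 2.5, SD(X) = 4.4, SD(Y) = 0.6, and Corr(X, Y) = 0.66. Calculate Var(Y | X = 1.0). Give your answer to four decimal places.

0.2032

For a bivariate normal, Var(Y | X=x) = σ_Y²(1 − ρ²).
Var(Y | X=1.0) = (0.6)²·(1 − (0.66)²) = 0.36·0.5644 = 0.2032.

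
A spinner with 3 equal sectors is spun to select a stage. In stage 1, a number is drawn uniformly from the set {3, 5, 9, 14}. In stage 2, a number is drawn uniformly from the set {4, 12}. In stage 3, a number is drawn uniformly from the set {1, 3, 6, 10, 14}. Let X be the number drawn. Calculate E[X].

451/60

E[X | stage 1] = (3+5+9+14)/4 = 31/4.
E[X | stage 2] = (4+12)/2 = 8.
E[X | stage 3] = (1+3+6+10+14)/5 = 34/5.
By the law of total expectation,
E[X] = (1/3)·(31/4) + (1/3)·(8) + (1/3)·(34/5) = 451/60.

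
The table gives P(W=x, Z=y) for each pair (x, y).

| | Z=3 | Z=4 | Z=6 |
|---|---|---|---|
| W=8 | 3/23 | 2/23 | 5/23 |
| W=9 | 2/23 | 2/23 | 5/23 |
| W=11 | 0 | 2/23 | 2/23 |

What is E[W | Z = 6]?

P(Z = 6) = 12/23.
Σ W·P over the event = 8·(5/23) + 9·(5/23) + 11·(2/23) = 107/23.
E[W | Z = 6] = (107/23) / (12/23) = 107/12.

107/12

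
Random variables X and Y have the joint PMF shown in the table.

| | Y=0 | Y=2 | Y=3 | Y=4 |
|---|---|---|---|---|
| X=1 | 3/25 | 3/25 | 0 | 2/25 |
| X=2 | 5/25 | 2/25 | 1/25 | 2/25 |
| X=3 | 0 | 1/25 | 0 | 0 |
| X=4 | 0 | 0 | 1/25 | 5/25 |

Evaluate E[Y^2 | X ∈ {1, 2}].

P(X ∈ {1, 2}) = 18/25.
Σ Y^2·P over the event = 0·(3/25) + 4·(3/25) + 16·(2/25) + 0·(5/25) + 4·(2/25) + 9·(1/25) + 16·(2/25) = 93/25.
E[Y^2 | X ∈ {1, 2}] = (93/25) / (18/25) = 31/6.

31/6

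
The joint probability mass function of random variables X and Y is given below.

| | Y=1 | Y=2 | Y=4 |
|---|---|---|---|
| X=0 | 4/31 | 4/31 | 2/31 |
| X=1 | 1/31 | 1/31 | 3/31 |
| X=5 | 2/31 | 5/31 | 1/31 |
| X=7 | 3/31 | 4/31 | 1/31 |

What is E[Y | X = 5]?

2

P(X = 5) = 8/31.
Σ Y·P over the event = 1·(2/31) + 2·(5/31) + 4·(1/31) = 16/31.
E[Y | X = 5] = (16/31) / (8/31) = 2.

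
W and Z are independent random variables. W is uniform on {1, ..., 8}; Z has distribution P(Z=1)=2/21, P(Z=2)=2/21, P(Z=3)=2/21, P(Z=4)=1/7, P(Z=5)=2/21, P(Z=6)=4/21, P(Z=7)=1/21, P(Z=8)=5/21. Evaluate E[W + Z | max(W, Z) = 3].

24/5

P(max(W, Z) = 3) = 5/84.
Summing (W+Z)·P(x,y) over outcomes with max(W, Z) = 3 gives 2/7.
E[W + Z | max(W, Z) = 3] = (2/7) / (5/84) = 24/5.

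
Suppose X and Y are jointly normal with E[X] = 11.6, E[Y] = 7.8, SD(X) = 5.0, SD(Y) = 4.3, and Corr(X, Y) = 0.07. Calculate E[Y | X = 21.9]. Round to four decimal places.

E[Y | X=x] = μ_Y + ρ(σ_Y/σ_X)(x − μ_X) for jointly normal variables.
E[Y | X=21.9] = 7.8 + (0.07)·(4.3/5.0)·(21.9 − (11.6)) = 7.8 + (0.0602)·(10.3) = 8.4201.

8.4201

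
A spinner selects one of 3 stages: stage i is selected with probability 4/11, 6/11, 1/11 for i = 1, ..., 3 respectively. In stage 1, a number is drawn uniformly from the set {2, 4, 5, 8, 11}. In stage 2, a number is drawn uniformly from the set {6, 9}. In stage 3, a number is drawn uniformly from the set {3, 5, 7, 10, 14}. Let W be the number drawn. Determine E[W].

E[W | stage 1] = (2+4+5+8+11)/5 = 6.
E[W | stage 2] = (6+9)/2 = 15/2.
E[W | stage 3] = (3+5+7+10+14)/5 = 39/5.
By the law of total expectation,
E[W] = (4/11)·(6) + (6/11)·(15/2) + (1/11)·(39/5) = 384/55.

384/55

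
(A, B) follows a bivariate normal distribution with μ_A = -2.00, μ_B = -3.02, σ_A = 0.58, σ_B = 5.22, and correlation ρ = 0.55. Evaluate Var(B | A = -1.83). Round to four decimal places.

19.0058

For a bivariate normal, Var(B | A=x) = σ_B²(1 − ρ²).
Var(B | A=-1.83) = (5.22)²·(1 − (0.55)²) = 27.2484·0.6975 = 19.0058.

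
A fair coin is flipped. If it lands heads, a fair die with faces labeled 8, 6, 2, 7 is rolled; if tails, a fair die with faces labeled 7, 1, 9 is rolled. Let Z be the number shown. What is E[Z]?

137/24

E[Z | heads] = (8+6+2+7)/4 = 23/4.
E[Z | tails] = (7+1+9)/3 = 17/3.
E[Z] = (1/2)·(23/4) + (1/2)·(17/3) = 137/24.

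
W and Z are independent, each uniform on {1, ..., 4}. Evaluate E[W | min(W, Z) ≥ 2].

P(min(W, Z) ≥ 2) = 9/16.
Summing W·P(x,y) over outcomes with min(W, Z) ≥ 2 gives 27/16.
E[W | min(W, Z) ≥ 2] = (27/16) / (9/16) = 3.

3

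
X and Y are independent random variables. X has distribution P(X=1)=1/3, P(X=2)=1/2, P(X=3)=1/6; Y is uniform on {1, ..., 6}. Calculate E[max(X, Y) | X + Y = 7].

P(X + Y = 7) = 1/6.
Summing max(X,Y)·P(x,y) over outcomes with X + Y = 7 gives 31/36.
E[max(X, Y) | X + Y = 7] = (31/36) / (1/6) = 31/6.

31/6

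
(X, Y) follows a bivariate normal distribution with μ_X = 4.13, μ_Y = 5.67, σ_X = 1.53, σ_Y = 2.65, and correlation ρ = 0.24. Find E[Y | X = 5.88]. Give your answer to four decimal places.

For a bivariate normal, E[Y | X=x] = μ_Y + ρ·(σ_Y/σ_X)·(x − μ_X).
E[Y | X=5.88] = 5.67 + (0.24)·(2.65/1.53)·(5.88 − (4.13)) = 5.67 + (0.41569)·(1.75) = 6.3975.

6.3975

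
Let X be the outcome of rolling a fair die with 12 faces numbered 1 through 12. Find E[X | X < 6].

Given X < 6, X is equally likely to be any of {1, 2, 3, 4, 5}.
E[X | X < 6] = (1 + 2 + 3 + 4 + 5) / 5 = 3.

3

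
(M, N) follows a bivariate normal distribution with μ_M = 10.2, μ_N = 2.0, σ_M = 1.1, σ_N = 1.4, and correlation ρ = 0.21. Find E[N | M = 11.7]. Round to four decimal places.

E[N | M=x] = μ_N + ρ(σ_N/σ_M)(x − μ_M) for jointly normal variables.
E[N | M=11.7] = 2.0 + (0.21)·(1.4/1.1)·(11.7 − (10.2)) = 2.0 + (0.26727)·(1.5) = 2.4009.

2.4009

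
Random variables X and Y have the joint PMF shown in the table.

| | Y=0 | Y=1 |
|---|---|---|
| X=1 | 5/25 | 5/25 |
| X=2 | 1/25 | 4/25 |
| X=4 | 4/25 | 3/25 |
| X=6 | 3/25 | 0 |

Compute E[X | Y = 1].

P(Y = 1) = 12/25.
Summing X·P(X=x,Y=y) over the conditioning event gives 1.
E[X | Y = 1] = (1) / (12/25) = 25/12.

25/12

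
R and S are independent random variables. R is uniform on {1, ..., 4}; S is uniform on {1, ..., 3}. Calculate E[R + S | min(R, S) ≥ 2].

Outcomes with min(R, S) ≥ 2: (2,2), (2,3), (3,2), (3,3), (4,2), (4,3), each with probability 1/12.
E[R + S | min(R, S) ≥ 2] = (4 + 5 + 5 + 6 + 6 + 7) / 6 = 11/2.

11/2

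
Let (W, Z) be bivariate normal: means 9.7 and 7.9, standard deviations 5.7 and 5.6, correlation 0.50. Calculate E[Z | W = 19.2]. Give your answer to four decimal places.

12.5667

For a bivariate normal, E[Z | W=x] = μ_Z + ρ·(σ_Z/σ_W)·(x − μ_W).
E[Z | W=19.2] = 7.9 + (0.50)·(5.6/5.7)·(19.2 − (9.7)) = 7.9 + (0.49123)·(9.5) = 12.5667.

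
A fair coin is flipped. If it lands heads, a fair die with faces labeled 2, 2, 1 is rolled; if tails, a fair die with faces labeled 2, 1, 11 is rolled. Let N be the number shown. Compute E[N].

E[N | heads] = (2+2+1)/3 = 5/3.
E[N | tails] = (2+1+11)/3 = 14/3.
E[N] = (1/2)·(5/3) + (1/2)·(14/3) = 19/6.

19/6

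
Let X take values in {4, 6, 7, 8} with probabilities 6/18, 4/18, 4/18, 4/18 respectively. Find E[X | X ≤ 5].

4

P(X ≤ 5) = 1/3.
Σ over the event: 4·1/3 = 4/3.
E[X | X ≤ 5] = (4/3) / (1/3) = 4.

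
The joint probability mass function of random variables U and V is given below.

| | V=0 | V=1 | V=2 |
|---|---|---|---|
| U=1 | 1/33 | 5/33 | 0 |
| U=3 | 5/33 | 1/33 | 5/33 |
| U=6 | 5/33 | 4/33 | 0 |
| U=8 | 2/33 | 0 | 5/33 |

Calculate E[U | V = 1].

P(V = 1) = 10/33.
Summing U·P(U=x,V=y) over the conditioning event gives 32/33.
E[U | V = 1] = (32/33) / (10/33) = 16/5.

16/5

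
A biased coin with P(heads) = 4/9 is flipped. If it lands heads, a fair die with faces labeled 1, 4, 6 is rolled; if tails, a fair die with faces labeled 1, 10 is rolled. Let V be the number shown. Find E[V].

E[V | heads] = (1+4+6)/3 = 11/3.
E[V | tails] = (1+10)/2 = 11/2.
E[V] = (4/9)·(11/3) + (5/9)·(11/2) = 253/54.

253/54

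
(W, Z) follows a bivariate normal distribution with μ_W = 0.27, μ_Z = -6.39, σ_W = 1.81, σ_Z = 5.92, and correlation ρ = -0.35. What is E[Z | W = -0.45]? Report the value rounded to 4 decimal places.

-5.5658

For a bivariate normal, E[Z | W=x] = μ_Z + ρ·(σ_Z/σ_W)·(x − μ_W).
E[Z | W=-0.45] = -6.39 + (-0.35)·(5.92/1.81)·(-0.45 − (0.27)) = -6.39 + (-1.14475)·(-0.72) = -5.5658.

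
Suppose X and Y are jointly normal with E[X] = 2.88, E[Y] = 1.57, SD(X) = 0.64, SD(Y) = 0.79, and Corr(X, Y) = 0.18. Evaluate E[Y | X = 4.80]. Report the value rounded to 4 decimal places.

1.9966

E[Y | X=x] = μ_Y + ρ(σ_Y/σ_X)(x − μ_X) for jointly normal variables.
E[Y | X=4.80] = 1.57 + (0.18)·(0.79/0.64)·(4.80 − (2.88)) = 1.57 + (0.22219)·(1.92) = 1.9966.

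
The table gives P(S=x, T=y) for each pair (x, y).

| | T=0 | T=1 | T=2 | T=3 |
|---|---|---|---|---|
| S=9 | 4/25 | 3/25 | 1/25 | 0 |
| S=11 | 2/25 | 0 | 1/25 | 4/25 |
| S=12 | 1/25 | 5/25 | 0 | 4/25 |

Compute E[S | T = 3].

23/2

P(T = 3) = 8/25.
Σ S·P over the event = 11·(4/25) + 12·(4/25) = 92/25.
E[S | T = 3] = (92/25) / (8/25) = 23/2.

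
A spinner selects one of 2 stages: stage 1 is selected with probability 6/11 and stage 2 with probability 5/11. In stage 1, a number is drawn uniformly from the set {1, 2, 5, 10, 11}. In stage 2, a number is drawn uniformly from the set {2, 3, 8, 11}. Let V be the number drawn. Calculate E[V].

324/55

E[V | stage 1] = (1+2+5+10+11)/5 = 29/5.
E[V | stage 2] = (2+3+8+11)/4 = 6.
E[V] = (6/11)·(29/5) + (5/11)·(6) = 324/55.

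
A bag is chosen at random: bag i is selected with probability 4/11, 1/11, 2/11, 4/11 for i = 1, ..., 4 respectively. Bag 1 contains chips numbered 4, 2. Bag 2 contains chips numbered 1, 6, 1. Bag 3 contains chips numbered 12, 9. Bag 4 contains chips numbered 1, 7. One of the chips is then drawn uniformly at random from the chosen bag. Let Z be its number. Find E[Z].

E[Z | bag 1] = (4+2)/2 = 3.
E[Z | bag 2] = (1+6+1)/3 = 8/3.
E[Z | bag 3] = (12+9)/2 = 21/2.
E[Z | bag 4] = (1+7)/2 = 4.
By the law of total expectation,
E[Z] = (4/11)·(3) + (1/11)·(8/3) + (2/11)·(21/2) + (4/11)·(4) = 155/33.

155/33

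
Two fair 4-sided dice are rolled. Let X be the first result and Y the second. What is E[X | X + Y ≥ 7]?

11/3

Outcomes with X + Y ≥ 7: (3,4), (4,3), (4,4), each with probability 1/16.
E[X | X + Y ≥ 7] = (3 + 4 + 4) / 3 = 11/3.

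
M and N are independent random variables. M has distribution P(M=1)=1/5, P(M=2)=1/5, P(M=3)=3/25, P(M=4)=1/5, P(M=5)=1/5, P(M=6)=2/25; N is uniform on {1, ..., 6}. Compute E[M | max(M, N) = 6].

141/35

P(max(M, N) = 6) = 7/30.
Summing M·P(x,y) over outcomes with max(M, N) = 6 gives 47/50.
E[M | max(M, N) = 6] = (47/50) / (7/30) = 141/35.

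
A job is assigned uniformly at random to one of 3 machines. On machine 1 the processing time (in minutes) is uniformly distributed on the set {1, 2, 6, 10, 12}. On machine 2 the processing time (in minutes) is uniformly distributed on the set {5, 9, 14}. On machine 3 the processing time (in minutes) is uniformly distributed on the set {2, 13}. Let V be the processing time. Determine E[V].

E[V | machine 1] = (1+2+6+10+12)/5 = 31/5.
E[V | machine 2] = (5+9+14)/3 = 28/3.
E[V | machine 3] = (2+13)/2 = 15/2.
E[V] = (1/3)·(31/5) + (1/3)·(28/3) + (1/3)·(15/2) = 691/90.

691/90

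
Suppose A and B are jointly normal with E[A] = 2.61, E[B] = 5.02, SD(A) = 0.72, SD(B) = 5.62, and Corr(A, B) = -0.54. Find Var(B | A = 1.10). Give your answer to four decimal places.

The conditional variance in a bivariate normal is σ_B²(1 − ρ²), independent of x.
Var(B | A=1.10) = (5.62)²·(1 − (-0.54)²) = 31.5844·0.7084 = 22.3744.

22.3744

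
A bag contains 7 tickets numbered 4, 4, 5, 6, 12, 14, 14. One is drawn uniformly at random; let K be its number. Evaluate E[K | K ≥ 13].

P(K ≥ 13) = 2/7.
Σ over the event: 14·2/7 = 4.
E[K | K ≥ 13] = (4) / (2/7) = 14.

14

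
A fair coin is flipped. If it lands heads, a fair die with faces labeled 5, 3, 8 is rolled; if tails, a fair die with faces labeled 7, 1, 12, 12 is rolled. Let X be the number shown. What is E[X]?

20/3

E[X | heads] = (5+3+8)/3 = 16/3.
E[X | tails] = (7+1+12+12)/4 = 8.
E[X] = (1/2)·(16/3) + (1/2)·(8) = 20/3.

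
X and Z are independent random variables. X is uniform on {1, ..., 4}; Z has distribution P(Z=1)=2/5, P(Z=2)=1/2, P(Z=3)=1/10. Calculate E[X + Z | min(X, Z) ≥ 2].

P(min(X, Z) ≥ 2) = 9/20.
Summing (X+Z)·P(x,y) over outcomes with min(X, Z) ≥ 2 gives 93/40.
E[X + Z | min(X, Z) ≥ 2] = (93/40) / (9/20) = 31/6.

31/6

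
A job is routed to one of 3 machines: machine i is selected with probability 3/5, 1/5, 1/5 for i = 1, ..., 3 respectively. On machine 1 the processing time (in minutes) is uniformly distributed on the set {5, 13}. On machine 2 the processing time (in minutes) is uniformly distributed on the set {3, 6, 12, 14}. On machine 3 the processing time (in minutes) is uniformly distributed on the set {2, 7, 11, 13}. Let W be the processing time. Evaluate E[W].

E[W | machine 1] = (5+13)/2 = 9.
E[W | machine 2] = (3+6+12+14)/4 = 35/4.
E[W | machine 3] = (2+7+11+13)/4 = 33/4.
E[W] = (3/5)·(9) + (1/5)·(35/4) + (1/5)·(33/4) = 44/5.

44/5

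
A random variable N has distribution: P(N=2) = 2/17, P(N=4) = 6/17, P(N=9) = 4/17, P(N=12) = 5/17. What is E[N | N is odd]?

9

P(N is odd) = 4/17.
Σ over the event: 9·4/17 = 36/17.
E[N | N is odd] = (36/17) / (4/17) = 9.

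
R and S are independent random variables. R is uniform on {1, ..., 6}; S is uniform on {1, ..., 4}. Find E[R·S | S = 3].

Outcomes with S = 3: (1,3), (2,3), (3,3), (4,3), (5,3), (6,3), each with probability 1/24.
E[R·S | S = 3] = (3 + 6 + 9 + 12 + 15 + 18) / 6 = 21/2.

21/2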